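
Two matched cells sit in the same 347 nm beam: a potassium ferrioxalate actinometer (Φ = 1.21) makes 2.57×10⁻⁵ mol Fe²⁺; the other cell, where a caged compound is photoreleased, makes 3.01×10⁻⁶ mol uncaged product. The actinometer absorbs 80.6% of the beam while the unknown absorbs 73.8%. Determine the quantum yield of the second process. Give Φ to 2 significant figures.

Photons absorbed by the actinometer: 2.57×10⁻⁵ / 1.21 = 2.124×10⁻⁵ mol.
Incident flux: 2.124×10⁻⁵ / 0.806 = 2.635×10⁻⁵ einstein.
Absorbed by unknown: 0.738 × 2.635×10⁻⁵ = 1.945×10⁻⁵ mol.
Φ(unknown) = 3.01×10⁻⁶ / 1.945×10⁻⁵ = 0.15.

Φ = 0.15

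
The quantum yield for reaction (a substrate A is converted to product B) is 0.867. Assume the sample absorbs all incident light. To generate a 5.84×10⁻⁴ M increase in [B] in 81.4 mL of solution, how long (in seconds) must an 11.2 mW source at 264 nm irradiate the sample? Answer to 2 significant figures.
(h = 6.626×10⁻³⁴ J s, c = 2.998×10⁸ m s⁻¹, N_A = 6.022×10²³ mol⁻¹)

t ≈ 2200 s

Product: (5.84×10⁻⁴ M)(0.0814 L) = 4.754×10⁻⁵ mol.
Photons that must be absorbed: 4.754×10⁻⁵ / 0.867 = 5.483×10⁻⁵ mol.
Photon energy: hc/λ = 7.525×10⁻¹⁹ J; per mole, 4.532×10⁵ J mol⁻¹.
Energy required: 5.483×10⁻⁵ × 4.532×10⁵ = 24.85 J.
Time: 24.85 J / 0.0112 W = 2200 s.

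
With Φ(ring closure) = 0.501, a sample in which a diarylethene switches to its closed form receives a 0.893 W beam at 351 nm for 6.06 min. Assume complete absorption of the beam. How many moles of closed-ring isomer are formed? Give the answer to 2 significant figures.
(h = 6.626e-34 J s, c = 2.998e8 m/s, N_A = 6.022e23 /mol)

4.8e-4 mol

Photon energy at 351 nm: hc/λ = (6.626e-34)(2.998e8)/(351e-9) = 5.659e-19 J.
Energy delivered: (0.893 W)(363.6 s) = 324.7 J.
Photons incident: 324.7 / 5.659e-19 = 5.738e20, i.e. 5.738e20/6.022e23 = 9.528e-4 mol.
Product: Φ × n_abs = 0.501 × 9.528e-4 = 4.774e-4 mol.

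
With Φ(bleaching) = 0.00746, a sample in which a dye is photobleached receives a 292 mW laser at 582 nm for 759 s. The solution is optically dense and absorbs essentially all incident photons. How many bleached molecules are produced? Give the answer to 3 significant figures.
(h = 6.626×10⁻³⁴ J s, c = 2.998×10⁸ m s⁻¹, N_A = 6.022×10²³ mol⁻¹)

4.84×10¹⁸ bleached molecules

Photon energy at 582 nm: hc/λ = (6.626×10⁻³⁴)(2.998×10⁸)/(582×10⁻⁹) = 3.413×10⁻¹⁹ J.
Energy delivered: (292 mW)(759 s) = 221.6 J.
Photons incident: 221.6 / 3.413×10⁻¹⁹ = 6.493×10²⁰, i.e. 6.493×10²⁰/6.022×10²³ = 0.001078 mol.
Product: Φ × n_abs = 0.00746 × 0.001078 = 8.042×10⁻⁶ mol.
As a count: 8.042×10⁻⁶ × 6.022×10²³ = 4.84×10¹⁸.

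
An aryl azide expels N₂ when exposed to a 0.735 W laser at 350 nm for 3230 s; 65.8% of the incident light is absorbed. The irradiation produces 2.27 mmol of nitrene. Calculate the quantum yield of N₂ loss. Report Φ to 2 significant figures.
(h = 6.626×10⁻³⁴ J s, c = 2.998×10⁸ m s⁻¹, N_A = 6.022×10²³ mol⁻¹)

Φ = 0.50

Product: 2.27 mmol = 0.00227 mol.
Photon energy at 350 nm: hc/λ = (6.626×10⁻³⁴)(2.998×10⁸)/(350×10⁻⁹) = 5.676×10⁻¹⁹ J.
Energy delivered: (0.735 W)(3230 s) = 2374 J.
Photons incident: 2374 / 5.676×10⁻¹⁹ = 4.183×10²¹, i.e. 4.183×10²¹/6.022×10²³ = 0.006946 mol.
Photons absorbed: 0.658 × 0.006946 = 0.004570 mol.
Φ = 0.00227 mol / 0.004570 mol photons = 0.50.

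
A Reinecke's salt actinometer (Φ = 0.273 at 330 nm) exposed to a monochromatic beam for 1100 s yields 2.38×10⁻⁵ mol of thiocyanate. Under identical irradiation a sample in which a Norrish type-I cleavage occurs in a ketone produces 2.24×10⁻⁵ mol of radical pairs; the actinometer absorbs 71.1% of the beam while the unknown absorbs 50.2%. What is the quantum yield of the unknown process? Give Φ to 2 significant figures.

Φ = 0.36

Photons absorbed by the actinometer: 2.38×10⁻⁵ / 0.273 = 8.718×10⁻⁵ mol.
Incident flux: 8.718×10⁻⁵ / 0.711 = 1.226×10⁻⁴ einstein.
Absorbed by unknown: 0.502 × 1.226×10⁻⁴ = 6.155×10⁻⁵ mol.
Φ(unknown) = 2.24×10⁻⁵ / 6.155×10⁻⁵ = 0.36.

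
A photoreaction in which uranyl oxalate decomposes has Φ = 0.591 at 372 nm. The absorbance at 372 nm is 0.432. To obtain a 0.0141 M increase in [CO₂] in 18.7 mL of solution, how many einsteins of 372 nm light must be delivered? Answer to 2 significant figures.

7.1e-4 einstein

Product: (0.0141 M)(0.0187 L) = 2.637e-4 mol.
Photons that must be absorbed: 2.637e-4 / 0.591 = 4.462e-4 mol.
Fraction absorbed: 1 − 10^(−0.432) = 0.6302.
Incident photons needed: 4.462e-4 / 0.6302 = 7.080e-4 mol.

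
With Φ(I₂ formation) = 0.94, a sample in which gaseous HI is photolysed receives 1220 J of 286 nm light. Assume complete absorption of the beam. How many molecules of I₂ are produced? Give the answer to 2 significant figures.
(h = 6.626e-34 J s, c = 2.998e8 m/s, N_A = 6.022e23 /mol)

Photon energy at 286 nm: hc/λ = (6.626e-34)(2.998e8)/(286e-9) = 6.946e-19 J.
Photons incident: 1220 / 6.946e-19 = 1.756e21, i.e. 1.756e21/6.022e23 = 0.002916 mol.
Product: Φ × n_abs = 0.94 × 0.002916 = 0.002741 mol.
As a count: 0.002741 × 6.022e23 = 1.7e21.

1.7e21 molecules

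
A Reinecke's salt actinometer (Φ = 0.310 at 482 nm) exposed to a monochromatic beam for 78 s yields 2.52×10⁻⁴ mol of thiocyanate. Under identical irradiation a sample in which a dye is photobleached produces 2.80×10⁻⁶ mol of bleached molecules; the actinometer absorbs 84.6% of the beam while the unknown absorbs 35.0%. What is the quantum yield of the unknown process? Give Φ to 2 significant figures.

Photons absorbed by the actinometer: 2.52×10⁻⁴ / 0.310 = 8.129×10⁻⁴ mol.
Incident flux: 8.129×10⁻⁴ / 0.846 = 9.609×10⁻⁴ einstein.
Absorbed by unknown: 0.350 × 9.609×10⁻⁴ = 3.363×10⁻⁴ mol.
Φ(unknown) = 2.80×10⁻⁶ / 3.363×10⁻⁴ = 0.0083.

Φ = 0.0083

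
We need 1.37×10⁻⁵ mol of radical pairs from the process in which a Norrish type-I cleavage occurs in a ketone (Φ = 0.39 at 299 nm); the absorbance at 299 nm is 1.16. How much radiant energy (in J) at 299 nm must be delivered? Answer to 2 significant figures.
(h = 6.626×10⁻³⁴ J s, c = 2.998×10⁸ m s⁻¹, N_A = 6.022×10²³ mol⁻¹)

Photons that must be absorbed: 1.37×10⁻⁵ / 0.39 = 3.513×10⁻⁵ mol.
Fraction absorbed: 1 − 10^(−1.16) = 0.9308.
Incident photons needed: 3.513×10⁻⁵ / 0.9308 = 3.774×10⁻⁵ mol.
Photon energy: hc/λ = 6.644×10⁻¹⁹ J; per mole, 4.001×10⁵ J mol⁻¹.
Energy required: 3.774×10⁻⁵ × 4.001×10⁵ = 15 J.

15 J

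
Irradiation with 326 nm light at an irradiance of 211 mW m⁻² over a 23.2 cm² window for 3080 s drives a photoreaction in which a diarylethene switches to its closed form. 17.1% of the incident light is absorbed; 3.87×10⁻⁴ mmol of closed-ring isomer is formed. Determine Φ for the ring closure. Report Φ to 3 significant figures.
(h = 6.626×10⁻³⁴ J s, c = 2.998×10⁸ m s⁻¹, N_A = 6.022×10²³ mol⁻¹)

Product: 3.87×10⁻⁴ mmol = 3.87×10⁻⁷ mol.
Photon energy at 326 nm: hc/λ = (6.626×10⁻³⁴)(2.998×10⁸)/(326×10⁻⁹) = 6.093×10⁻¹⁹ J.
Energy delivered: (211 mW m⁻²)(23.2×10⁻⁴ m²)(3080 s) = 1.508 J.
Photons incident: 1.508 / 6.093×10⁻¹⁹ = 2.475×10¹⁸, i.e. 2.475×10¹⁸/6.022×10²³ = 4.110×10⁻⁶ mol.
Photons absorbed: 0.171 × 4.110×10⁻⁶ = 7.028×10⁻⁷ mol.
Φ = 3.87×10⁻⁷ mol / 7.028×10⁻⁷ mol photons = 0.551.

Φ = 0.551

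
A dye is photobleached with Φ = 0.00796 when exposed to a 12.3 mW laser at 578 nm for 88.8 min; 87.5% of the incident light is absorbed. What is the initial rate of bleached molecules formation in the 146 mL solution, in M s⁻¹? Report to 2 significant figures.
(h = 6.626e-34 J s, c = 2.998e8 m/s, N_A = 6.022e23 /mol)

2.8e-9 M s⁻¹

Photon energy at 578 nm: hc/λ = (6.626e-34)(2.998e8)/(578e-9) = 3.437e-19 J.
Energy delivered: (12.3 mW)(5328 s) = 65.53 J.
Photons incident: 65.53 / 3.437e-19 = 1.907e20, i.e. 1.907e20/6.022e23 = 3.167e-4 mol.
Photons absorbed: 0.875 × 3.167e-4 = 2.771e-4 mol.
Product formed: 0.00796 × 2.771e-4 = 2.206e-6 mol.
Rate: 2.206e-6 mol / (5328 s × 0.146 L) = 2.8e-9 M s⁻¹.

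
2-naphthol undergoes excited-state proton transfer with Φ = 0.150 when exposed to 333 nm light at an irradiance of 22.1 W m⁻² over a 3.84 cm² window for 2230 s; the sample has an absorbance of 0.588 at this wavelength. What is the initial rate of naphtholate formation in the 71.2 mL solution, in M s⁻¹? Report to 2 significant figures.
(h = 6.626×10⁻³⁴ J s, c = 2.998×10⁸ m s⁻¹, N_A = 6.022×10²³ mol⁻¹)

Photon energy at 333 nm: hc/λ = (6.626×10⁻³⁴)(2.998×10⁸)/(333×10⁻⁹) = 5.965×10⁻¹⁹ J.
Energy delivered: (22.1 W m⁻²)(3.84×10⁻⁴ m²)(2230 s) = 18.92 J.
Photons incident: 18.92 / 5.965×10⁻¹⁹ = 3.172×10¹⁹, i.e. 3.172×10¹⁹/6.022×10²³ = 5.267×10⁻⁵ mol.
Fraction absorbed: 1 − 10^(−0.588) = 0.7418.
Photons absorbed: 0.7418 × 5.267×10⁻⁵ = 3.907×10⁻⁵ mol.
Product formed: 0.150 × 3.907×10⁻⁵ = 5.860×10⁻⁶ mol.
Rate: 5.860×10⁻⁶ mol / (2230 s × 0.0712 L) = 3.7×10⁻⁸ M s⁻¹.

3.7×10⁻⁸ M s⁻¹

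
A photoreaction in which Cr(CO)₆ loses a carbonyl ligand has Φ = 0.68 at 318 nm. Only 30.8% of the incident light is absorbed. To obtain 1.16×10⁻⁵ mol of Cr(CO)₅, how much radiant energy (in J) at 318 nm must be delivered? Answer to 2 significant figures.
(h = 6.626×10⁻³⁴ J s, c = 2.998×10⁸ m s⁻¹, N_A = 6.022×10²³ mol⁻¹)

Photons that must be absorbed: 1.16×10⁻⁵ / 0.68 = 1.706×10⁻⁵ mol.
Incident photons needed: 1.706×10⁻⁵ / 0.308 = 5.539×10⁻⁵ mol.
Photon energy: hc/λ = 6.247×10⁻¹⁹ J; per mole, 3.762×10⁵ J mol⁻¹.
Energy required: 5.539×10⁻⁵ × 3.762×10⁵ = 21 J.

21 J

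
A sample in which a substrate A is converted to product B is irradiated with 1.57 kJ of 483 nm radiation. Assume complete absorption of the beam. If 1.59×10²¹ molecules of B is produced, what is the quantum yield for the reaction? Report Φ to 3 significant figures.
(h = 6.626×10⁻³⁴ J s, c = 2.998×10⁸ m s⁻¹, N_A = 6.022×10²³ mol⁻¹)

Φ = 0.417

Product: 1.59×10²¹ / 6.022×10²³ = 0.002640 mol.
Photon energy at 483 nm: hc/λ = (6.626×10⁻³⁴)(2.998×10⁸)/(483×10⁻⁹) = 4.113×10⁻¹⁹ J.
Incident energy: 1.57 kJ = 1570 J.
Photons incident: 1570 / 4.113×10⁻¹⁹ = 3.817×10²¹, i.e. 3.817×10²¹/6.022×10²³ = 0.006338 mol.
Φ = 0.002640 mol / 0.006338 mol photons = 0.417.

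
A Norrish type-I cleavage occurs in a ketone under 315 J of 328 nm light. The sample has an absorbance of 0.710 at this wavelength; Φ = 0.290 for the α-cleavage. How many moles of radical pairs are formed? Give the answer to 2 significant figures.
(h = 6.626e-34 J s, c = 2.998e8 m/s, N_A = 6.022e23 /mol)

Photon energy at 328 nm: hc/λ = (6.626e-34)(2.998e8)/(328e-9) = 6.056e-19 J.
Photons incident: 315 / 6.056e-19 = 5.201e20, i.e. 5.201e20/6.022e23 = 8.637e-4 mol.
Fraction absorbed: 1 − 10^(−0.710) = 0.8050.
Photons absorbed: 0.8050 × 8.637e-4 = 6.953e-4 mol.
Product: Φ × n_abs = 0.290 × 6.953e-4 = 2.016e-4 mol.

2.0e-4 mol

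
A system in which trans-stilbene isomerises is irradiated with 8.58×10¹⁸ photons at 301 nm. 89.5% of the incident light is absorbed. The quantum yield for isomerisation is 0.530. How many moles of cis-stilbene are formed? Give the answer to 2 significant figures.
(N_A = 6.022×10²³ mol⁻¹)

Moles of photons: 8.58×10¹⁸ / 6.022×10²³ = 1.425×10⁻⁵ mol.
Photons absorbed: 0.895 × 1.425×10⁻⁵ = 1.275×10⁻⁵ mol.
Product: Φ × n_abs = 0.530 × 1.275×10⁻⁵ = 6.758×10⁻⁶ mol.

6.8×10⁻⁶ mol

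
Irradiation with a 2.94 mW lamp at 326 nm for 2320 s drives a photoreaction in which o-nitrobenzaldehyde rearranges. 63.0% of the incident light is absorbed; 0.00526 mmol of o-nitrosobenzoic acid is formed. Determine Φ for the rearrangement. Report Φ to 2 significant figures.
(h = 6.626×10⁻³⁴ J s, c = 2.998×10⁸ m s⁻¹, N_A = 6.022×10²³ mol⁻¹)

Product: 0.00526 mmol = 5.26×10⁻⁶ mol.
Photon energy at 326 nm: hc/λ = (6.626×10⁻³⁴)(2.998×10⁸)/(326×10⁻⁹) = 6.093×10⁻¹⁹ J.
Energy delivered: (2.94 mW)(2320 s) = 6.821 J.
Photons incident: 6.821 / 6.093×10⁻¹⁹ = 1.119×10¹⁹, i.e. 1.119×10¹⁹/6.022×10²³ = 1.858×10⁻⁵ mol.
Photons absorbed: 0.630 × 1.858×10⁻⁵ = 1.171×10⁻⁵ mol.
Φ = 5.26×10⁻⁶ mol / 1.171×10⁻⁵ mol photons = 0.45.

Φ = 0.45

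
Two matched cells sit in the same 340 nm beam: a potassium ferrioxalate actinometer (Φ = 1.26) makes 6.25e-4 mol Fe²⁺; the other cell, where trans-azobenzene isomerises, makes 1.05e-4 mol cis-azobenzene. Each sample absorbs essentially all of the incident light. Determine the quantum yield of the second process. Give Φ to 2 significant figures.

Photons absorbed by the actinometer: 6.25e-4 / 1.26 = 4.960e-4 mol.
Φ(unknown) = 1.05e-4 / 4.960e-4 = 0.21.

Φ = 0.21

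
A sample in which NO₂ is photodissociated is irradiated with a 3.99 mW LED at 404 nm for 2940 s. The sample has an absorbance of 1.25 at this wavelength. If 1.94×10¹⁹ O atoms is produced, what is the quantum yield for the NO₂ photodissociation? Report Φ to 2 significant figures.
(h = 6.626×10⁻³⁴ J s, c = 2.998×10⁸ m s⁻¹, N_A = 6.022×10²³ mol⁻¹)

Φ = 0.86

Product: 1.94×10¹⁹ / 6.022×10²³ = 3.222×10⁻⁵ mol.
Photon energy at 404 nm: hc/λ = (6.626×10⁻³⁴)(2.998×10⁸)/(404×10⁻⁹) = 4.917×10⁻¹⁹ J.
Energy delivered: (3.99 mW)(2940 s) = 11.73 J.
Photons incident: 11.73 / 4.917×10⁻¹⁹ = 2.386×10¹⁹, i.e. 2.386×10¹⁹/6.022×10²³ = 3.962×10⁻⁵ mol.
Fraction absorbed: 1 − 10^(−1.25) = 0.9438.
Photons absorbed: 0.9438 × 3.962×10⁻⁵ = 3.739×10⁻⁵ mol.
Φ = 3.222×10⁻⁵ mol / 3.739×10⁻⁵ mol photons = 0.86.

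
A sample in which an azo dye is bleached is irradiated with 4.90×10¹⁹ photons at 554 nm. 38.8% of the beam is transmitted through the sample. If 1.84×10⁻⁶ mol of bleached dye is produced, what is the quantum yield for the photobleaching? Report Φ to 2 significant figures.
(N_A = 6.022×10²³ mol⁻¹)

Φ = 0.037

Moles of photons: 4.90×10¹⁹ / 6.022×10²³ = 8.137×10⁻⁵ mol.
Fraction absorbed: 1 − 38.8/100 = 0.6120.
Photons absorbed: 0.6120 × 8.137×10⁻⁵ = 4.980×10⁻⁵ mol.
Φ = 1.84×10⁻⁶ mol / 4.980×10⁻⁵ mol photons = 0.037.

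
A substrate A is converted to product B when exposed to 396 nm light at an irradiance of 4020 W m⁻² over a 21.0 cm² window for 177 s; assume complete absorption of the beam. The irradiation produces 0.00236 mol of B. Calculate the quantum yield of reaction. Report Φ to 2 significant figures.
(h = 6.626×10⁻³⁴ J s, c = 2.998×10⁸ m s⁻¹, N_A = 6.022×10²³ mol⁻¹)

Photon energy at 396 nm: hc/λ = (6.626×10⁻³⁴)(2.998×10⁸)/(396×10⁻⁹) = 5.016×10⁻¹⁹ J.
Energy delivered: (4020 W m⁻²)(21.0×10⁻⁴ m²)(177 s) = 1494 J.
Photons incident: 1494 / 5.016×10⁻¹⁹ = 2.978×10²¹, i.e. 2.978×10²¹/6.022×10²³ = 0.004945 mol.
Φ = 0.00236 mol / 0.004945 mol photons = 0.48.

Φ = 0.48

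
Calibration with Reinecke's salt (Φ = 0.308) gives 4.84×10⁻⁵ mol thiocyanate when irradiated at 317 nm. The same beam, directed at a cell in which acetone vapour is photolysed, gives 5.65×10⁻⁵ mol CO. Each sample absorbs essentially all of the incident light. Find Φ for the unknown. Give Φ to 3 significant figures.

Φ = 0.360

Photons absorbed by the actinometer: 4.84×10⁻⁵ / 0.308 = 1.571×10⁻⁴ mol.
Φ(unknown) = 5.65×10⁻⁵ / 1.571×10⁻⁴ = 0.360.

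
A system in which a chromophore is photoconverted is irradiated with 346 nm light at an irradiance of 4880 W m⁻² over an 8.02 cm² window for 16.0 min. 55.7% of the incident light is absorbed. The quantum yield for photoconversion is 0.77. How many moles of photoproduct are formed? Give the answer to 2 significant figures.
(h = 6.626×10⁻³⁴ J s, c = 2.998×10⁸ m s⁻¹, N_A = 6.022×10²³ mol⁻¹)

Photon energy at 346 nm: hc/λ = (6.626×10⁻³⁴)(2.998×10⁸)/(346×10⁻⁹) = 5.741×10⁻¹⁹ J.
Energy delivered: (4880 W m⁻²)(8.02×10⁻⁴ m²)(960 s) = 3757 J.
Photons incident: 3757 / 5.741×10⁻¹⁹ = 6.544×10²¹, i.e. 6.544×10²¹/6.022×10²³ = 0.01087 mol.
Photons absorbed: 0.557 × 0.01087 = 0.006055 mol.
Product: Φ × n_abs = 0.77 × 0.006055 = 0.004662 mol.

0.0047 mol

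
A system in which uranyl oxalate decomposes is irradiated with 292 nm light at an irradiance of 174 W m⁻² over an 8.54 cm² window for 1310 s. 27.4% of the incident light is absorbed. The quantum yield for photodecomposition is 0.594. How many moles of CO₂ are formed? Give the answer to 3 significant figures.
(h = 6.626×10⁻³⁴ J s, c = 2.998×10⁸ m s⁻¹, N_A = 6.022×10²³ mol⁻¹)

7.73×10⁻⁵ mol

Photon energy at 292 nm: hc/λ = (6.626×10⁻³⁴)(2.998×10⁸)/(292×10⁻⁹) = 6.803×10⁻¹⁹ J.
Energy delivered: (174 W m⁻²)(8.54×10⁻⁴ m²)(1310 s) = 194.7 J.
Photons incident: 194.7 / 6.803×10⁻¹⁹ = 2.862×10²⁰, i.e. 2.862×10²⁰/6.022×10²³ = 4.753×10⁻⁴ mol.
Photons absorbed: 0.274 × 4.753×10⁻⁴ = 1.302×10⁻⁴ mol.
Product: Φ × n_abs = 0.594 × 1.302×10⁻⁴ = 7.734×10⁻⁵ mol.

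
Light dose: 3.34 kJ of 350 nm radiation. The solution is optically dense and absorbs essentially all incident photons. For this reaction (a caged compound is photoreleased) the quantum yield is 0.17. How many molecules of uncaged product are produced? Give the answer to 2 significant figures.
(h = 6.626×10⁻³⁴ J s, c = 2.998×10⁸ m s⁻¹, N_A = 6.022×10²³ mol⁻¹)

Photon energy at 350 nm: hc/λ = (6.626×10⁻³⁴)(2.998×10⁸)/(350×10⁻⁹) = 5.676×10⁻¹⁹ J.
Incident energy: 3.34 kJ = 3340 J.
Photons incident: 3340 / 5.676×10⁻¹⁹ = 5.884×10²¹, i.e. 5.884×10²¹/6.022×10²³ = 0.009771 mol.
Product: Φ × n_abs = 0.17 × 0.009771 = 0.001661 mol.
As a count: 0.001661 × 6.022×10²³ = 1.0×10²¹.

1.0×10²¹ molecules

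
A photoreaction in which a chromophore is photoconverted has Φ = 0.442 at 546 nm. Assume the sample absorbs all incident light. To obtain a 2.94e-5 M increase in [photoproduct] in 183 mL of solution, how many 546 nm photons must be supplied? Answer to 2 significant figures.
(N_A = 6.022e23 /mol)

Product: (2.94e-5 M)(0.183 L) = 5.380e-6 mol.
Photons that must be absorbed: 5.380e-6 / 0.442 = 1.217e-5 mol.
Photon count: 1.217e-5 × 6.022e23 = 7.3e18.

7.3e18 photons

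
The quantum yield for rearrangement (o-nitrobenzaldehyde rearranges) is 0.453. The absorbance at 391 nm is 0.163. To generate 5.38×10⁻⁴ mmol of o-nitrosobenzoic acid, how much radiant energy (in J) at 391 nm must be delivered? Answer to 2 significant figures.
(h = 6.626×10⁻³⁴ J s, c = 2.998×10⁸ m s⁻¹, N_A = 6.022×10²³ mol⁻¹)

Product: 5.38×10⁻⁴ mmol = 5.38×10⁻⁷ mol.
Photons that must be absorbed: 5.38×10⁻⁷ / 0.453 = 1.188×10⁻⁶ mol.
Fraction absorbed: 1 − 10^(−0.163) = 0.3129.
Incident photons needed: 1.188×10⁻⁶ / 0.3129 = 3.797×10⁻⁶ mol.
Photon energy: hc/λ = 5.080×10⁻¹⁹ J; per mole, 3.059×10⁵ J mol⁻¹.
Energy required: 3.797×10⁻⁶ × 3.059×10⁵ = 1.2 J.

1.2 J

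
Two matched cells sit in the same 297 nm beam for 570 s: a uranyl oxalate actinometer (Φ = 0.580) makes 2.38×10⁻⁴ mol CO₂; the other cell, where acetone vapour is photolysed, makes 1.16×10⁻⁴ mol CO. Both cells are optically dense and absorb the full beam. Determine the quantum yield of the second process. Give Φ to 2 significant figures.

Photons absorbed by the actinometer: 2.38×10⁻⁴ / 0.580 = 4.103×10⁻⁴ mol.
Φ(unknown) = 1.16×10⁻⁴ / 4.103×10⁻⁴ = 0.28.

Φ = 0.28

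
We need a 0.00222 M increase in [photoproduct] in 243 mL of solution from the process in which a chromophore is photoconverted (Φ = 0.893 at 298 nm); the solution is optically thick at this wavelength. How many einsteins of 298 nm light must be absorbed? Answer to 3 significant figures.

6.04e-4 einstein

Product: (0.00222 M)(0.243 L) = 5.395e-4 mol.
Photons that must be absorbed: 5.395e-4 / 0.893 = 6.041e-4 mol.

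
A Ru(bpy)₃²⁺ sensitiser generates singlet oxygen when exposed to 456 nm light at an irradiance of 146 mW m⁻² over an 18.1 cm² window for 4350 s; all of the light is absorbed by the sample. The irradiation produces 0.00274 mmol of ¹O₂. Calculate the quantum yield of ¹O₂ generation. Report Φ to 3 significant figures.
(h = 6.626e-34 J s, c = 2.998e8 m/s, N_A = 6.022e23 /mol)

Product: 0.00274 mmol = 2.74e-6 mol.
Photon energy at 456 nm: hc/λ = (6.626e-34)(2.998e8)/(456e-9) = 4.356e-19 J.
Energy delivered: (146 mW m⁻²)(18.1e-4 m²)(4350 s) = 1.150 J.
Photons incident: 1.150 / 4.356e-19 = 2.640e18, i.e. 2.640e18/6.022e23 = 4.384e-6 mol.
Φ = 2.74e-6 mol / 4.384e-6 mol photons = 0.625.

Φ = 0.625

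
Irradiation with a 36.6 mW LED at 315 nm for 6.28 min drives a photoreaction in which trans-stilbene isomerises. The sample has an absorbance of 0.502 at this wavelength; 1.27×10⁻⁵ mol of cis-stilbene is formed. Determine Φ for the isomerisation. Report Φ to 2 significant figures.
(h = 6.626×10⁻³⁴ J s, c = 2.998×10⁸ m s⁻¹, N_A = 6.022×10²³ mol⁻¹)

Φ = 0.51

Photon energy at 315 nm: hc/λ = (6.626×10⁻³⁴)(2.998×10⁸)/(315×10⁻⁹) = 6.306×10⁻¹⁹ J.
Energy delivered: (36.6 mW)(376.8 s) = 13.79 J.
Photons incident: 13.79 / 6.306×10⁻¹⁹ = 2.187×10¹⁹, i.e. 2.187×10¹⁹/6.022×10²³ = 3.632×10⁻⁵ mol.
Fraction absorbed: 1 − 10^(−0.502) = 0.6852.
Photons absorbed: 0.6852 × 3.632×10⁻⁵ = 2.489×10⁻⁵ mol.
Φ = 1.27×10⁻⁵ mol / 2.489×10⁻⁵ mol photons = 0.51.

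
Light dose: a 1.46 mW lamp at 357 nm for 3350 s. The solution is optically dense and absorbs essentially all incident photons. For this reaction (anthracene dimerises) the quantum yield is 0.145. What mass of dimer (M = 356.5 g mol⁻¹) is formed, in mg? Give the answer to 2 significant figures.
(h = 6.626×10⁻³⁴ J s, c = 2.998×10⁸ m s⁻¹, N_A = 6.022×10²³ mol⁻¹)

Photon energy at 357 nm: hc/λ = (6.626×10⁻³⁴)(2.998×10⁸)/(357×10⁻⁹) = 5.564×10⁻¹⁹ J.
Energy delivered: (1.46 mW)(3350 s) = 4.891 J.
Photons incident: 4.891 / 5.564×10⁻¹⁹ = 8.790×10¹⁸, i.e. 8.790×10¹⁸/6.022×10²³ = 1.460×10⁻⁵ mol.
Product: Φ × n_abs = 0.145 × 1.460×10⁻⁵ = 2.117×10⁻⁶ mol.
Mass: 2.117×10⁻⁶ × 356.5 = 7.547×10⁻⁴ g = 0.75 mg.

0.75 mg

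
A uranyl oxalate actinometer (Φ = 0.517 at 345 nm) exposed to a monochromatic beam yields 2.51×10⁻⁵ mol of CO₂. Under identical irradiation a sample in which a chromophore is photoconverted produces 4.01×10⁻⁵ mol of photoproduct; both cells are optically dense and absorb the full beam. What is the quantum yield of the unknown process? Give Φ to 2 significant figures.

Φ = 0.83

Photons absorbed by the actinometer: 2.51×10⁻⁵ / 0.517 = 4.855×10⁻⁵ mol.
Φ(unknown) = 4.01×10⁻⁵ / 4.855×10⁻⁵ = 0.83.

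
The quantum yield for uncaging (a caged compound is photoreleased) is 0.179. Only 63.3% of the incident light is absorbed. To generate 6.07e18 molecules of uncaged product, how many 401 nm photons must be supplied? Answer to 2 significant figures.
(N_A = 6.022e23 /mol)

Product: 6.07e18 / 6.022e23 = 1.008e-5 mol.
Photons that must be absorbed: 1.008e-5 / 0.179 = 5.631e-5 mol.
Incident photons needed: 5.631e-5 / 0.633 = 8.896e-5 mol.
Photon count: 8.896e-5 × 6.022e23 = 5.4e19.

5.4e19 photons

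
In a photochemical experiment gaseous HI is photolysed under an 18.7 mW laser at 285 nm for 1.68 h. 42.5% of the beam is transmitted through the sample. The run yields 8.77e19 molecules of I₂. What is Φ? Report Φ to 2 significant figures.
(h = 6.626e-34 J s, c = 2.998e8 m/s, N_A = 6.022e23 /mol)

Φ = 0.94

Product: 8.77e19 / 6.022e23 = 1.456e-4 mol.
Photon energy at 285 nm: hc/λ = (6.626e-34)(2.998e8)/(285e-9) = 6.970e-19 J.
Energy delivered: (18.7 mW)(6048 s) = 113.1 J.
Photons incident: 113.1 / 6.970e-19 = 1.623e20, i.e. 1.623e20/6.022e23 = 2.695e-4 mol.
Fraction absorbed: 1 − 42.5/100 = 0.5750.
Photons absorbed: 0.5750 × 2.695e-4 = 1.550e-4 mol.
Φ = 1.456e-4 mol / 1.550e-4 mol photons = 0.94.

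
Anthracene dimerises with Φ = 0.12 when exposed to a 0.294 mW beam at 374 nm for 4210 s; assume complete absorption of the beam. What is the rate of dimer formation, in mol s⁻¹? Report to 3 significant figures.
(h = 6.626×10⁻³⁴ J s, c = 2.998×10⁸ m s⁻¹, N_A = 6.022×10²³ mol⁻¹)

1.10×10⁻¹⁰ mol s⁻¹

Photon energy at 374 nm: hc/λ = (6.626×10⁻³⁴)(2.998×10⁸)/(374×10⁻⁹) = 5.311×10⁻¹⁹ J.
Energy delivered: (0.294 mW)(4210 s) = 1.238 J.
Photons incident: 1.238 / 5.311×10⁻¹⁹ = 2.331×10¹⁸, i.e. 2.331×10¹⁸/6.022×10²³ = 3.871×10⁻⁶ mol.
Product formed: 0.12 × 3.871×10⁻⁶ = 4.645×10⁻⁷ mol.
Rate: 4.645×10⁻⁷ / 4210 s = 1.10×10⁻¹⁰ mol s⁻¹.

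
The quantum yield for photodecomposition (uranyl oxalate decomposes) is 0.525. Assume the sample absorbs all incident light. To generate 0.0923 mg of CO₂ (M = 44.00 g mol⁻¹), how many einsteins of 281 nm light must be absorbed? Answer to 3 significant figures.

4.00×10⁻⁶ einstein

Product: 0.0923 mg / 44.00 g mol⁻¹ = 2.098×10⁻⁶ mol.
Photons that must be absorbed: 2.098×10⁻⁶ / 0.525 = 3.996×10⁻⁶ mol.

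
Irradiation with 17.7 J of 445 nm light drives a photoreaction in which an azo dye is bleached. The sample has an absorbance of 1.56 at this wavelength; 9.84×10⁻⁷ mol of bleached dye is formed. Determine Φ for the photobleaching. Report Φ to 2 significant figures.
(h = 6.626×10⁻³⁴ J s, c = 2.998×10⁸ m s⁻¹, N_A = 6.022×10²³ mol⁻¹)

Φ = 0.015

Photon energy at 445 nm: hc/λ = (6.626×10⁻³⁴)(2.998×10⁸)/(445×10⁻⁹) = 4.464×10⁻¹⁹ J.
Photons incident: 17.7 / 4.464×10⁻¹⁹ = 3.965×10¹⁹, i.e. 3.965×10¹⁹/6.022×10²³ = 6.584×10⁻⁵ mol.
Fraction absorbed: 1 − 10^(−1.56) = 0.9725.
Photons absorbed: 0.9725 × 6.584×10⁻⁵ = 6.403×10⁻⁵ mol.
Φ = 9.84×10⁻⁷ mol / 6.403×10⁻⁵ mol photons = 0.015.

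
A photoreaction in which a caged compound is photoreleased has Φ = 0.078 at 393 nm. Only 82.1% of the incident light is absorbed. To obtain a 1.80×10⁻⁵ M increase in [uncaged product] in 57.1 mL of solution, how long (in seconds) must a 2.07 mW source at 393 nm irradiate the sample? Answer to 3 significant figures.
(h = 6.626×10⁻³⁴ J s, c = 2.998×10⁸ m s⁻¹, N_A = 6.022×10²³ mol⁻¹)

t ≈ 2360 s

Product: (1.80×10⁻⁵ M)(0.0571 L) = 1.028×10⁻⁶ mol.
Photons that must be absorbed: 1.028×10⁻⁶ / 0.078 = 1.318×10⁻⁵ mol.
Incident photons needed: 1.318×10⁻⁵ / 0.821 = 1.605×10⁻⁵ mol.
Photon energy: hc/λ = 5.055×10⁻¹⁹ J; per mole, 3.044×10⁵ J mol⁻¹.
Energy required: 1.605×10⁻⁵ × 3.044×10⁵ = 4.886 J.
Time: 4.886 J / 0.00207 W = 2360 s.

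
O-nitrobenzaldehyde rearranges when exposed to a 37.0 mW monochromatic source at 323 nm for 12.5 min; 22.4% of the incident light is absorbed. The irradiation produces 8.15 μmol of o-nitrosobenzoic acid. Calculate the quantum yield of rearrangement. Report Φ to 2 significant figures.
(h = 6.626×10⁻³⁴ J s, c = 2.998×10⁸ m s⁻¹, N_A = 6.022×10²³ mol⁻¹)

Product: 8.15 μmol = 8.15×10⁻⁶ mol.
Photon energy at 323 nm: hc/λ = (6.626×10⁻³⁴)(2.998×10⁸)/(323×10⁻⁹) = 6.150×10⁻¹⁹ J.
Energy delivered: (37.0 mW)(750 s) = 27.75 J.
Photons incident: 27.75 / 6.150×10⁻¹⁹ = 4.512×10¹⁹, i.e. 4.512×10¹⁹/6.022×10²³ = 7.493×10⁻⁵ mol.
Photons absorbed: 0.224 × 7.493×10⁻⁵ = 1.678×10⁻⁵ mol.
Φ = 8.15×10⁻⁶ mol / 1.678×10⁻⁵ mol photons = 0.49.

Φ = 0.49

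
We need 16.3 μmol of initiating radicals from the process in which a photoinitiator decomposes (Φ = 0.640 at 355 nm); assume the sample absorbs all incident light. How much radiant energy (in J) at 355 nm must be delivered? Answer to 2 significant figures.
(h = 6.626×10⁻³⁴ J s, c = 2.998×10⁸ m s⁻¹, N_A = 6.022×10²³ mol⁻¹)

Product: 16.3 μmol = 1.63×10⁻⁵ mol.
Photons that must be absorbed: 1.63×10⁻⁵ / 0.640 = 2.547×10⁻⁵ mol.
Photon energy: hc/λ = 5.596×10⁻¹⁹ J; per mole, 3.370×10⁵ J mol⁻¹.
Energy required: 2.547×10⁻⁵ × 3.370×10⁵ = 8.6 J.

8.6 J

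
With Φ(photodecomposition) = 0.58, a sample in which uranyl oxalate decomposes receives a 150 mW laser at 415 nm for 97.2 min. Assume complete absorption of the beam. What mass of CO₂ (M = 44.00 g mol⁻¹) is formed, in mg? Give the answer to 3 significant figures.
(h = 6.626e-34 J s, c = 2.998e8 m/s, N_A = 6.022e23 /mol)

77.4 mg

Photon energy at 415 nm: hc/λ = (6.626e-34)(2.998e8)/(415e-9) = 4.787e-19 J.
Energy delivered: (150 mW)(5832 s) = 874.8 J.
Photons incident: 874.8 / 4.787e-19 = 1.827e21, i.e. 1.827e21/6.022e23 = 0.003034 mol.
Product: Φ × n_abs = 0.58 × 0.003034 = 0.001760 mol.
Mass: 0.001760 × 44.00 = 0.07744 g = 77.4 mg.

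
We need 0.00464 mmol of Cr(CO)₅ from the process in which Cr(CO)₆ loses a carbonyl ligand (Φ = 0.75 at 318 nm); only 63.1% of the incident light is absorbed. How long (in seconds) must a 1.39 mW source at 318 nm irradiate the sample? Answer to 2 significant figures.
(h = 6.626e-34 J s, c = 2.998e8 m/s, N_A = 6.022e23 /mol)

Product: 0.00464 mmol = 4.64e-6 mol.
Photons that must be absorbed: 4.64e-6 / 0.75 = 6.187e-6 mol.
Incident photons needed: 6.187e-6 / 0.631 = 9.805e-6 mol.
Photon energy: hc/λ = 6.247e-19 J; per mole, 3.762e5 J mol⁻¹.
Energy required: 9.805e-6 × 3.762e5 = 3.689 J.
Time: 3.689 J / 0.00139 W = 2700 s.

t ≈ 2700 s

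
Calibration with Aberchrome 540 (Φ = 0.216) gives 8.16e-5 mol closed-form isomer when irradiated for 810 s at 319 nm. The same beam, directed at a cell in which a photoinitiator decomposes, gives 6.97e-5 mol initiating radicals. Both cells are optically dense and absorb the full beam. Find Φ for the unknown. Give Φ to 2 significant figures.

Φ = 0.18

Photons absorbed by the actinometer: 8.16e-5 / 0.216 = 3.778e-4 mol.
Φ(unknown) = 6.97e-5 / 3.778e-4 = 0.18.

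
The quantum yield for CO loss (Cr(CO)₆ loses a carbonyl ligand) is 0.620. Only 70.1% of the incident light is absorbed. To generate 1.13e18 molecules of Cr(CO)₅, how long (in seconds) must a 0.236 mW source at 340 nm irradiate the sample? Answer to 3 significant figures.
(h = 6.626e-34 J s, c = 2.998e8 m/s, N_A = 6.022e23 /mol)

Product: 1.13e18 / 6.022e23 = 1.876e-6 mol.
Photons that must be absorbed: 1.876e-6 / 0.620 = 3.026e-6 mol.
Incident photons needed: 3.026e-6 / 0.701 = 4.317e-6 mol.
Photon energy: hc/λ = 5.843e-19 J; per mole, 3.519e5 J mol⁻¹.
Energy required: 4.317e-6 × 3.519e5 = 1.519 J.
Time: 1.519 J / 0.000236 W = 6440 s.

t ≈ 6440 s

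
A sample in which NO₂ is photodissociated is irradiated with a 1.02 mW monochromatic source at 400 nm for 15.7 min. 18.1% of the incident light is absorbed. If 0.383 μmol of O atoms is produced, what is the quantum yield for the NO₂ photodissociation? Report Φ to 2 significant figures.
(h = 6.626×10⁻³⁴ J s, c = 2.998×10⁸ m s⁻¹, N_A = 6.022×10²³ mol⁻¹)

Φ = 0.66

Product: 0.383 μmol = 3.83×10⁻⁷ mol.
Photon energy at 400 nm: hc/λ = (6.626×10⁻³⁴)(2.998×10⁸)/(400×10⁻⁹) = 4.966×10⁻¹⁹ J.
Energy delivered: (1.02 mW)(942 s) = 0.9608 J.
Photons incident: 0.9608 / 4.966×10⁻¹⁹ = 1.935×10¹⁸, i.e. 1.935×10¹⁸/6.022×10²³ = 3.213×10⁻⁶ mol.
Photons absorbed: 0.181 × 3.213×10⁻⁶ = 5.816×10⁻⁷ mol.
Φ = 3.83×10⁻⁷ mol / 5.816×10⁻⁷ mol photons = 0.66.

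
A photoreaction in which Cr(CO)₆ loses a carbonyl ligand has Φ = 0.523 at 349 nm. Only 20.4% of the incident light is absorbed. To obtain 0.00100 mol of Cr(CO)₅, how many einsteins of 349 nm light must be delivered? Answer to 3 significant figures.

0.00937 einstein

Photons that must be absorbed: 0.00100 / 0.523 = 0.001912 mol.
Incident photons needed: 0.001912 / 0.204 = 0.009373 mol.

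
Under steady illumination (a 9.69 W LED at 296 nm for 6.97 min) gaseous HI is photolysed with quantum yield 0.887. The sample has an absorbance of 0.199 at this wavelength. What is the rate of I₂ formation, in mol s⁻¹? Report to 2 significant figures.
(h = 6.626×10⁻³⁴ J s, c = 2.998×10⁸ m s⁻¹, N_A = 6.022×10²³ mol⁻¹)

7.8×10⁻⁶ mol s⁻¹

Photon energy at 296 nm: hc/λ = (6.626×10⁻³⁴)(2.998×10⁸)/(296×10⁻⁹) = 6.711×10⁻¹⁹ J.
Energy delivered: (9.69 W)(418.2 s) = 4052 J.
Photons incident: 4052 / 6.711×10⁻¹⁹ = 6.038×10²¹, i.e. 6.038×10²¹/6.022×10²³ = 0.01003 mol.
Fraction absorbed: 1 − 10^(−0.199) = 0.3676.
Photons absorbed: 0.3676 × 0.01003 = 0.003687 mol.
Product formed: 0.887 × 0.003687 = 0.003270 mol.
Rate: 0.003270 / 418.2 s = 7.8×10⁻⁶ mol s⁻¹.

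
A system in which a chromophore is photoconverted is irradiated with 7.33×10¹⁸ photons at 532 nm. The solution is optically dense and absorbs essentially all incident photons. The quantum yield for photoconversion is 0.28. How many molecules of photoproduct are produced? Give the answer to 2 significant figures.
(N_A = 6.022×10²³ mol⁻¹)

2.1×10¹⁸ molecules

Moles of photons: 7.33×10¹⁸ / 6.022×10²³ = 1.217×10⁻⁵ mol.
Product: Φ × n_abs = 0.28 × 1.217×10⁻⁵ = 3.408×10⁻⁶ mol.
As a count: 3.408×10⁻⁶ × 6.022×10²³ = 2.1×10¹⁸.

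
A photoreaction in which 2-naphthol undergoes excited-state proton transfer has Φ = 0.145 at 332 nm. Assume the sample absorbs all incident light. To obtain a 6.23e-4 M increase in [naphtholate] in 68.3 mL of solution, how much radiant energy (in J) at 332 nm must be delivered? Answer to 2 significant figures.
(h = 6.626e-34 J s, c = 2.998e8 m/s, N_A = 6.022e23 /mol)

110 J

Product: (6.23e-4 M)(0.0683 L) = 4.255e-5 mol.
Photons that must be absorbed: 4.255e-5 / 0.145 = 2.934e-4 mol.
Photon energy: hc/λ = 5.983e-19 J; per mole, 3.603e5 J mol⁻¹.
Energy required: 2.934e-4 × 3.603e5 = 110 J.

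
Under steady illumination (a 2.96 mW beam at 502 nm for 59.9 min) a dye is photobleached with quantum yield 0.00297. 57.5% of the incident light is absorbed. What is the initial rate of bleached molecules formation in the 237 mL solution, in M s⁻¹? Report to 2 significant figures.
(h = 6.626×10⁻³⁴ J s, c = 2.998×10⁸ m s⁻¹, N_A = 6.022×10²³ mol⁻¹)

9.0×10⁻¹¹ M s⁻¹

Photon energy at 502 nm: hc/λ = (6.626×10⁻³⁴)(2.998×10⁸)/(502×10⁻⁹) = 3.957×10⁻¹⁹ J.
Energy delivered: (2.96 mW)(3594 s) = 10.64 J.
Photons incident: 10.64 / 3.957×10⁻¹⁹ = 2.689×10¹⁹, i.e. 2.689×10¹⁹/6.022×10²³ = 4.465×10⁻⁵ mol.
Photons absorbed: 0.575 × 4.465×10⁻⁵ = 2.567×10⁻⁵ mol.
Product formed: 0.00297 × 2.567×10⁻⁵ = 7.624×10⁻⁸ mol.
Rate: 7.624×10⁻⁸ mol / (3594 s × 0.237 L) = 9.0×10⁻¹¹ M s⁻¹.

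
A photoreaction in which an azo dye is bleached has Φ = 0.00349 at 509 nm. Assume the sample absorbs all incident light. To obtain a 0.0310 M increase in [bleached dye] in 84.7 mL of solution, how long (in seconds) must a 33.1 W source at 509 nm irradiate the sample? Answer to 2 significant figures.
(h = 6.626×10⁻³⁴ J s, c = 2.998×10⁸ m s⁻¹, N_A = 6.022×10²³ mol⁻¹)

Product: (0.0310 M)(0.0847 L) = 0.002626 mol.
Photons that must be absorbed: 0.002626 / 0.00349 = 0.7524 mol.
Photon energy: hc/λ = 3.903×10⁻¹⁹ J; per mole, 2.350×10⁵ J mol⁻¹.
Energy required: 0.7524 × 2.350×10⁵ = 1.768×10⁵ J.
Time: 1.768×10⁵ J / 33.1 W = 5300 s.

t ≈ 5300 s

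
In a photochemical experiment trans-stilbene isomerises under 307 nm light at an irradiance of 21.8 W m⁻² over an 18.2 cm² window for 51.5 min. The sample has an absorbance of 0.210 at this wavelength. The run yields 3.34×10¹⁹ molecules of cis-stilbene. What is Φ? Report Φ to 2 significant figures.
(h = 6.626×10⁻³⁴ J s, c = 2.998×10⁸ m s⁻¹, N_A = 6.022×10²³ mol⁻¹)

Φ = 0.46

Product: 3.34×10¹⁹ / 6.022×10²³ = 5.546×10⁻⁵ mol.
Photon energy at 307 nm: hc/λ = (6.626×10⁻³⁴)(2.998×10⁸)/(307×10⁻⁹) = 6.471×10⁻¹⁹ J.
Energy delivered: (21.8 W m⁻²)(18.2×10⁻⁴ m²)(3090 s) = 122.6 J.
Photons incident: 122.6 / 6.471×10⁻¹⁹ = 1.895×10²⁰, i.e. 1.895×10²⁰/6.022×10²³ = 3.147×10⁻⁴ mol.
Fraction absorbed: 1 − 10^(−0.210) = 0.3834.
Photons absorbed: 0.3834 × 3.147×10⁻⁴ = 1.207×10⁻⁴ mol.
Φ = 5.546×10⁻⁵ mol / 1.207×10⁻⁴ mol photons = 0.46.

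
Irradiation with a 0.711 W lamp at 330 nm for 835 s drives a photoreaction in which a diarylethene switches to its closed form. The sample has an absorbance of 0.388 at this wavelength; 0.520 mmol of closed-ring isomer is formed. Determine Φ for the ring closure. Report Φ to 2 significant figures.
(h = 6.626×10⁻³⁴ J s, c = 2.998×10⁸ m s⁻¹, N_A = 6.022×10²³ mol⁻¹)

Φ = 0.54

Product: 0.520 mmol = 5.20×10⁻⁴ mol.
Photon energy at 330 nm: hc/λ = (6.626×10⁻³⁴)(2.998×10⁸)/(330×10⁻⁹) = 6.020×10⁻¹⁹ J.
Energy delivered: (0.711 W)(835 s) = 593.7 J.
Photons incident: 593.7 / 6.020×10⁻¹⁹ = 9.862×10²⁰, i.e. 9.862×10²⁰/6.022×10²³ = 0.001638 mol.
Fraction absorbed: 1 − 10^(−0.388) = 0.5907.
Photons absorbed: 0.5907 × 0.001638 = 9.676×10⁻⁴ mol.
Φ = 5.20×10⁻⁴ mol / 9.676×10⁻⁴ mol photons = 0.54.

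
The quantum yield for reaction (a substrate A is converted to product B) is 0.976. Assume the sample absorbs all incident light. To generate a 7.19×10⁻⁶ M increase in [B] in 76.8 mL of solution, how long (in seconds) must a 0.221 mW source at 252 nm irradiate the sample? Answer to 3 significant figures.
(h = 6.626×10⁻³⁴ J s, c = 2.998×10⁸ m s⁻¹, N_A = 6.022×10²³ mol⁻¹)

Product: (7.19×10⁻⁶ M)(0.0768 L) = 5.522×10⁻⁷ mol.
Photons that must be absorbed: 5.522×10⁻⁷ / 0.976 = 5.658×10⁻⁷ mol.
Photon energy: hc/λ = 7.883×10⁻¹⁹ J; per mole, 4.747×10⁵ J mol⁻¹.
Energy required: 5.658×10⁻⁷ × 4.747×10⁵ = 0.2686 J.
Time: 0.2686 J / 0.000221 W = 1220 s.

t ≈ 1220 s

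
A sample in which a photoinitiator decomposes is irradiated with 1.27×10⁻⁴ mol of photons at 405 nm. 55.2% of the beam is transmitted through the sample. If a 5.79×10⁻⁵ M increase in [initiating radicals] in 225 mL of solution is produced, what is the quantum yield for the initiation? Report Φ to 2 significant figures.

Φ = 0.23

Product: (5.79×10⁻⁵ M)(0.225 L) = 1.303×10⁻⁵ mol.
Fraction absorbed: 1 − 55.2/100 = 0.4480.
Photons absorbed: 0.4480 × 1.27×10⁻⁴ = 5.690×10⁻⁵ mol.
Φ = 1.303×10⁻⁵ mol / 5.690×10⁻⁵ mol photons = 0.23.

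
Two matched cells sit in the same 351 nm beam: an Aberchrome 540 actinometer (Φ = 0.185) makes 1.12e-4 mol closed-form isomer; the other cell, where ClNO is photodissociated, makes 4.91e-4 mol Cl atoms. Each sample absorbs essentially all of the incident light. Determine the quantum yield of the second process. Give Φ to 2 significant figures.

Φ = 0.81

Photons absorbed by the actinometer: 1.12e-4 / 0.185 = 6.054e-4 mol.
Φ(unknown) = 4.91e-4 / 6.054e-4 = 0.81.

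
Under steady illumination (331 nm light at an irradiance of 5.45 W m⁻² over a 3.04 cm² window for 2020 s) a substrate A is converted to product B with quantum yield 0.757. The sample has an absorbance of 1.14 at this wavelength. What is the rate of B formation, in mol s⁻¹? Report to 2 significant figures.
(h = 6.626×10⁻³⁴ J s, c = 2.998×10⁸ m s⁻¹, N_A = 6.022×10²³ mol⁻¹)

3.2×10⁻⁹ mol s⁻¹

Photon energy at 331 nm: hc/λ = (6.626×10⁻³⁴)(2.998×10⁸)/(331×10⁻⁹) = 6.001×10⁻¹⁹ J.
Energy delivered: (5.45 W m⁻²)(3.04×10⁻⁴ m²)(2020 s) = 3.347 J.
Photons incident: 3.347 / 6.001×10⁻¹⁹ = 5.577×10¹⁸, i.e. 5.577×10¹⁸/6.022×10²³ = 9.261×10⁻⁶ mol.
Fraction absorbed: 1 − 10^(−1.14) = 0.9276.
Photons absorbed: 0.9276 × 9.261×10⁻⁶ = 8.591×10⁻⁶ mol.
Product formed: 0.757 × 8.591×10⁻⁶ = 6.503×10⁻⁶ mol.
Rate: 6.503×10⁻⁶ / 2020 s = 3.2×10⁻⁹ mol s⁻¹.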